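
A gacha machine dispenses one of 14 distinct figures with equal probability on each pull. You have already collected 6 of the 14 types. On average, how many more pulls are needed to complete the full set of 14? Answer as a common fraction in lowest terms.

761/20

Starting from 6 distinct types, each trial gives a new one with probability (14−i)/14 when i types are held, so the wait for the next new type is 14/(14−i).
E = 14/8 + 14/7 + 14/6 + 14/5 + 14/4 + 14/3 + 14/2 + 14/1 = 761/20.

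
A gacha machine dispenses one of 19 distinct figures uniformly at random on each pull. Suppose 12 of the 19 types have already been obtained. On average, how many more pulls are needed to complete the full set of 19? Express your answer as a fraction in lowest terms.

6897/140

Starting from 12 distinct types, each trial gives a new one with probability (19−i)/19 when i types are held, so the wait for the next new type is 19/(19−i).
E = 19/7 + 19/6 + 19/5 + 19/4 + 19/3 + 19/2 + 19/1 = 6897/140.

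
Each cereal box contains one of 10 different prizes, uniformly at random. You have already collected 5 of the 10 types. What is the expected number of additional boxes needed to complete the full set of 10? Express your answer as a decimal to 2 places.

Starting from 5 distinct types, each trial gives a new one with probability (10−i)/10 when i types are held, so the wait for the next new type is 10/(10−i).
E = 10/5 + 10/4 + 10/3 + 10/2 + 10/1 = 137/6 ≈ 22.83.

22.83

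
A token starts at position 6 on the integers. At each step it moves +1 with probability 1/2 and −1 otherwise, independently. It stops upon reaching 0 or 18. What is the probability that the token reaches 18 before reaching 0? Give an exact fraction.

With a fair step, P(i) = ½P(i−1) + ½P(i+1) with P(0)=0, P(18)=1 has the linear solution P(i) = i/18.
P(6) = 6/18 = 1/3.

1/3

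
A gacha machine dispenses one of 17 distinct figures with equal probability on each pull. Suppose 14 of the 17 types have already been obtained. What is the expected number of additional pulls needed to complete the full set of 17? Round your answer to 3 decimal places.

Starting from 14 distinct types, each trial gives a new one with probability (17−i)/17 when i types are held, so the wait for the next new type is 17/(17−i).
E = 17/3 + 17/2 + 17/1 = 187/6 ≈ 31.167.

31.167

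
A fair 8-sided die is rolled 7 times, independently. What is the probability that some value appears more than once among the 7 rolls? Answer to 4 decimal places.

P(all 7 different) = 8/8 · 7/8 · ··· · 2/8 ≈ 0.0192.
P(at least two equal) = 1 − 0.0192 = 0.9808.

0.9808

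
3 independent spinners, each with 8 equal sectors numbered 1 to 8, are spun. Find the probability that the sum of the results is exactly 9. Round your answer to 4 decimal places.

There are 8^3 = 512 equally likely outcomes.
The number of ordered 3-tuples from {1,…,8} summing to 9 is 28.
P(sum = 9) = 28/512 = 7/128 ≈ 0.0547.

0.0547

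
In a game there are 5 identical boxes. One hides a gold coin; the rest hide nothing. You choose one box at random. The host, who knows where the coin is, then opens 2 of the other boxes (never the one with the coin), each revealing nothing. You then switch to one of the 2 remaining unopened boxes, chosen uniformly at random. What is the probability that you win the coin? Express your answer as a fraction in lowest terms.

2/5

Your original box holds the coin with probability 1/5, so the other 4 collectively hold it with probability 4/5.
The host can always find 2 empty boxes to open, so the reveals don't change that 4/5; it is now spread over the 2 remaining unopened boxes.
P(win by switching) = (4/5) · (1/2) = 2/5.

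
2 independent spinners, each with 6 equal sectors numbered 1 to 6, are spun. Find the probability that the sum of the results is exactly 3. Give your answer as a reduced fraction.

1/18

There are 6^2 = 36 equally likely outcomes.
The number of ordered 2-tuples from {1,…,6} summing to 3 is 2.
P(sum = 3) = 2/36 = 1/18.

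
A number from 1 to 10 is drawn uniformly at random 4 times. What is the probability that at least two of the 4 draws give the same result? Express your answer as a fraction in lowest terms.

P(all 4 different) = 10/10 · 9/10 · ··· · 7/10 = 63/125.
P(at least two equal) = 1 − 63/125 = 62/125.

62/125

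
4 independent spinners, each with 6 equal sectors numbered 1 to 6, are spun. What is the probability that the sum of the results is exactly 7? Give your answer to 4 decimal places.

0.0154

There are 6^4 = 1296 equally likely outcomes.
The number of ordered 4-tuples from {1,…,6} summing to 7 is 20.
P(sum = 7) = 20/1296 = 5/324 ≈ 0.0154.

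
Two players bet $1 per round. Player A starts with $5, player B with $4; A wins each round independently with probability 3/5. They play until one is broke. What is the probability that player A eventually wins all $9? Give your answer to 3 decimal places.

0.892

Let r = q/p = (2/5)/(3/5) = 2/3. The recurrence P(i) = p·P(i+1) + q·P(i−1) with P(0)=0, P(9)=1 gives P(i) = (1 − r^i)/(1 − r^9).
P(5) = (1 − (2/3)^5) / (1 − (2/3)^9) = 17091/19171 ≈ 0.892.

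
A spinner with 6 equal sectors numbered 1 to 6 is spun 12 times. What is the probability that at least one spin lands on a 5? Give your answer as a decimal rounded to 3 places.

P(no spin lands on a 5) = (5/6)^12 ≈ 0.112.
P(at least one) = 1 − 0.112 = 0.888.

0.888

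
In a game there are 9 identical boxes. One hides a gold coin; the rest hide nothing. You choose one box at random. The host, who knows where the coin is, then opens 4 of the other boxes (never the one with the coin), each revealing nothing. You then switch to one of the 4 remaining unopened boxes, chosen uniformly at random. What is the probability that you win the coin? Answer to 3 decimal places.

0.222

Your original box holds the coin with probability 1/9, so the other 8 collectively hold it with probability 8/9.
The host can always find 4 empty boxes to open, so the reveals don't change that 8/9; it is now spread over the 4 remaining unopened boxes.
P(win by switching) = (8/9) · (1/4) = 2/9 ≈ 0.222.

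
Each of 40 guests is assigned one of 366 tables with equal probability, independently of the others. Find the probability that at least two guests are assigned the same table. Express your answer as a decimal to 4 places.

0.8905

It's easier to compute the probability that all 40 are distinct.
P(all distinct) = 366/366 · 365/366 · ··· · 327/366 ≈ 0.1095.
So the probability of at least one match is 1 − 0.1095 = 0.8905.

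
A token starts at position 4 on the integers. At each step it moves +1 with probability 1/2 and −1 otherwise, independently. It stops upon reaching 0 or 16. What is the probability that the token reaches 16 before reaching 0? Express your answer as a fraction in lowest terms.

With a fair step, P(i) = ½P(i−1) + ½P(i+1) with P(0)=0, P(16)=1 has the linear solution P(i) = i/16.
P(4) = 4/16 = 1/4.

1/4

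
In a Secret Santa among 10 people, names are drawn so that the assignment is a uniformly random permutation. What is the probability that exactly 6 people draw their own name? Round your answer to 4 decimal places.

Choose which 6 of the 10 are fixed: C(10,6) = 210 ways.
The remaining 4 must have no fixed point: D(4) = 9.
P = 210·9/3628800 = 1/1920 ≈ 0.0005.

0.0005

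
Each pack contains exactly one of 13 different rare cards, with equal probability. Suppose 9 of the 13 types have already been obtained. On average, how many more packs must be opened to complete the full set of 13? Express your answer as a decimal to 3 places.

Starting from 9 distinct types, each trial gives a new one with probability (13−i)/13 when i types are held, so the wait for the next new type is 13/(13−i).
E = 13/4 + 13/3 + 13/2 + 13/1 = 325/12 ≈ 27.083.

27.083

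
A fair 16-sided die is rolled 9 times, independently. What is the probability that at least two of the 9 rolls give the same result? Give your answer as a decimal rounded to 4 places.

0.9396

P(all 9 different) = 16/16 · 15/16 · ··· · 8/16 ≈ 0.0604.
P(at least two equal) = 1 − 0.0604 = 0.9396.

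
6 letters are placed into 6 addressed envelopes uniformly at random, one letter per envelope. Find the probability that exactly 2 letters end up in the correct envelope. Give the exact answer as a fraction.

3/16

Choose which 2 of the 6 are fixed: C(6,2) = 15 ways.
The remaining 4 must have no fixed point: D(4) = 9.
P = 15·9/720 = 3/16.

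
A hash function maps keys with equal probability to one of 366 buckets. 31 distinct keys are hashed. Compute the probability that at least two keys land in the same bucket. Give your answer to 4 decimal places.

0.7295

It's easier to compute the probability that all 31 are distinct.
P(all distinct) = 366/366 · 365/366 · ··· · 336/366 ≈ 0.2705.
So the probability of at least one match is 1 − 0.2705 = 0.7295.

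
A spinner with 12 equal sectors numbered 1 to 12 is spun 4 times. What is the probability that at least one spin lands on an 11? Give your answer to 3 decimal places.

0.294

P(no spin lands on an 11) = (11/12)^4 ≈ 0.706.
P(at least one) = 1 − 0.706 = 0.294.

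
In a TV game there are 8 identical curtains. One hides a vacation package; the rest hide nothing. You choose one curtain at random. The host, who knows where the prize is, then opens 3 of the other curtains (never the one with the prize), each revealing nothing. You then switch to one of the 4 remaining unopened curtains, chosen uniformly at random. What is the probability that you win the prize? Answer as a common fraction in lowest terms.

Your original curtain holds the prize with probability 1/8, so the other 7 collectively hold it with probability 7/8.
The host can always find 3 empty curtains to open, so the reveals don't change that 7/8; it is now spread over the 4 remaining unopened curtains.
P(win by switching) = (7/8) · (1/4) = 7/32.

7/32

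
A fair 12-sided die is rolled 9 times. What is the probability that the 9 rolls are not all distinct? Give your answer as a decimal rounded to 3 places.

P(all 9 different) = 12/12 · 11/12 · ··· · 4/12 ≈ 0.015.
P(at least two equal) = 1 − 0.015 = 0.985.

0.985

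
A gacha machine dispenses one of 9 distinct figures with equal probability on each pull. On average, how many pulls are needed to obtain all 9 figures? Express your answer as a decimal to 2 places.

25.46

After i distinct types are collected, each trial gives a new one with probability (9−i)/9, so the expected wait for the next new type is 9/(9−i).
E = 9/9 + 9/8 + 9/7 + 9/6 + 9/5 + 9/4 + 9/3 + 9/2 + 9/1 = 7129/280 ≈ 25.46.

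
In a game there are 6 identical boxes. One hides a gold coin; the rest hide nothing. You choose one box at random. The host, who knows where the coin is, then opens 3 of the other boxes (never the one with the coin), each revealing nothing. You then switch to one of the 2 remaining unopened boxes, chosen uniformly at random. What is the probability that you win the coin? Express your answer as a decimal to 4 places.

Your original box holds the coin with probability 1/6, so the other 5 collectively hold it with probability 5/6.
The host can always find 3 empty boxes to open, so the reveals don't change that 5/6; it is now spread over the 2 remaining unopened boxes.
P(win by switching) = (5/6) · (1/2) = 5/12 ≈ 0.4167.

0.4167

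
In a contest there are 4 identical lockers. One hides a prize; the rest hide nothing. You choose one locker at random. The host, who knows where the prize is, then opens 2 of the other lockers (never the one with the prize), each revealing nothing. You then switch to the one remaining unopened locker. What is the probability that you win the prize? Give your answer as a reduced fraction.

3/4

Your original locker holds the prize with probability 1/4, so the other 3 collectively hold it with probability 3/4.
The host can always find 2 empty lockers to open, so the reveals don't change that 3/4; it is now spread over the 1 remaining unopened locker.
P(win by switching) = (3/4) · (1/1) = 3/4.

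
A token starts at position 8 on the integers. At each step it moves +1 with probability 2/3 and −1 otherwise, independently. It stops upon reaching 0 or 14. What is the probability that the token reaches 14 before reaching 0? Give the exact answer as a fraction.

5440/5461

Let r = q/p = (1/3)/(2/3) = 1/2. The recurrence P(i) = p·P(i+1) + q·P(i−1) with P(0)=0, P(14)=1 gives P(i) = (1 − r^i)/(1 − r^14).
P(8) = (1 − (1/2)^8) / (1 − (1/2)^14) = 5440/5461.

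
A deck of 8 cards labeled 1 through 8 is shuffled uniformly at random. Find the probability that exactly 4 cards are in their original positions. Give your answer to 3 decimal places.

0.016

Choose which 4 of the 8 are fixed: C(8,4) = 70 ways.
The remaining 4 must have no fixed point: D(4) = 9.
P = 70·9/40320 = 1/64 ≈ 0.016.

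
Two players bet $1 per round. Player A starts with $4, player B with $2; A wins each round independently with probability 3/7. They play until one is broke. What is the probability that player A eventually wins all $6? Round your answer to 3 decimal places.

0.468

Let r = q/p = (4/7)/(3/7) = 4/3. The recurrence P(i) = p·P(i+1) + q·P(i−1) with P(0)=0, P(6)=1 gives P(i) = (1 − r^i)/(1 − r^6).
P(4) = (1 − (4/3)^4) / (1 − (4/3)^6) = 225/481 ≈ 0.468.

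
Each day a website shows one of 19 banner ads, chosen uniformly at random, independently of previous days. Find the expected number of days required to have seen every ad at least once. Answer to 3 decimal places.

After i distinct types are collected, each trial gives a new one with probability (19−i)/19, so the expected wait for the next new type is 19/(19−i).
E = 19/19 + 19/18 + 19/17 + 19/16 + 19/15 + 19/14 + 19/13 + 19/12 + 19/11 + 19/10 + 19/9 + 19/8 + 19/7 + 19/6 + 19/5 + 19/4 + 19/3 + 19/2 + 19/1 = 275295799/4084080 ≈ 67.407.

67.407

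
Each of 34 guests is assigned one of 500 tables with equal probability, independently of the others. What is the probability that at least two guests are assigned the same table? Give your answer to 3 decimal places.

It's easier to compute the probability that all 34 are distinct.
P(all distinct) = 500/500 · 499/500 · ··· · 467/500 ≈ 0.317.
So the probability of at least one match is 1 − 0.317 = 0.683.

0.683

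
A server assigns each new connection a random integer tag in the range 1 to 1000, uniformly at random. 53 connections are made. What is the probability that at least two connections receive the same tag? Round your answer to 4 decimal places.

It's easier to compute the probability that all 53 are distinct.
P(all distinct) = 1000/1000 · 999/1000 · ··· · 948/1000 ≈ 0.2459.
So the probability of at least one match is 1 − 0.2459 = 0.7541.

0.7541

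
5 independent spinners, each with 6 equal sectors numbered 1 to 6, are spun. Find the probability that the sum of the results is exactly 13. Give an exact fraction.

35/648

There are 6^5 = 7776 equally likely outcomes.
The number of ordered 5-tuples from {1,…,6} summing to 13 is 420.
P(sum = 13) = 420/7776 = 35/648.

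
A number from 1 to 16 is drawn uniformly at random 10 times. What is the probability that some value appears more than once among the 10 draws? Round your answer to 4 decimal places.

P(all 10 different) = 16/16 · 15/16 · ··· · 7/16 ≈ 0.0264.
P(at least two equal) = 1 − 0.0264 = 0.9736.

0.9736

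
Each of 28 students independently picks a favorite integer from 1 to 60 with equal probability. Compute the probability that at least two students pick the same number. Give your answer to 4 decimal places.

It's easier to compute the probability that all 28 are distinct.
P(all distinct) = 60/60 · 59/60 · ··· · 33/60 ≈ 0.0005.
So the probability of at least one match is 1 − 0.0005 = 0.9995.

0.9995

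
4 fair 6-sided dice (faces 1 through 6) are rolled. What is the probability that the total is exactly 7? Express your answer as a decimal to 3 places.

There are 6^4 = 1296 equally likely outcomes.
The number of ordered 4-tuples from {1,…,6} summing to 7 is 20.
P(sum = 7) = 20/1296 = 5/324 ≈ 0.015.

0.015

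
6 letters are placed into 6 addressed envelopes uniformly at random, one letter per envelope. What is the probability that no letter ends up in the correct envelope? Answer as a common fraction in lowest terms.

This is the derangement probability: permutations of 6 with no fixed point.
D(6) = 6! · (1 − 1/1! + 1/2! − ··· + (−1)^6/6!) = 265.
P = 265/720 = 53/144.

53/144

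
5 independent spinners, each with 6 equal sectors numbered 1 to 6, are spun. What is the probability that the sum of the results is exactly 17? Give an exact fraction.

65/648

There are 6^5 = 7776 equally likely outcomes.
The number of ordered 5-tuples from {1,…,6} summing to 17 is 780.
P(sum = 17) = 780/7776 = 65/648.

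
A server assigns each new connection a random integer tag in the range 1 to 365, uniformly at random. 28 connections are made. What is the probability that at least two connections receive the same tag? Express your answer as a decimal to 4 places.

It's easier to compute the probability that all 28 are distinct.
P(all distinct) = 365/365 · 364/365 · ··· · 338/365 ≈ 0.3455.
So the probability of at least one match is 1 − 0.3455 = 0.6545.

0.6545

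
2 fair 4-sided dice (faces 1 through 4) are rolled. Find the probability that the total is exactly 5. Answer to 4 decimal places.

There are 4^2 = 16 equally likely outcomes.
The number of ordered 2-tuples from {1,…,4} summing to 5 is 4.
P(sum = 5) = 4/16 = 1/4 ≈ 0.2500.

0.2500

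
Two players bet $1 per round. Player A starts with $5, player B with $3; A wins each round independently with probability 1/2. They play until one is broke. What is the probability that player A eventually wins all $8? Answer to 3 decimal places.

0.625

With a fair step, P(i) = ½P(i−1) + ½P(i+1) with P(0)=0, P(8)=1 has the linear solution P(i) = i/8.
P(5) = 5/8 ≈ 0.625.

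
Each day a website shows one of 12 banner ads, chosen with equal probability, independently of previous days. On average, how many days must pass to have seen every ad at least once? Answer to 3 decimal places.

After i distinct types are collected, each trial gives a new one with probability (12−i)/12, so the expected wait for the next new type is 12/(12−i).
E = 12/12 + 12/11 + 12/10 + 12/9 + 12/8 + 12/7 + 12/6 + 12/5 + 12/4 + 12/3 + 12/2 + 12/1 = 86021/2310 ≈ 37.239.

37.239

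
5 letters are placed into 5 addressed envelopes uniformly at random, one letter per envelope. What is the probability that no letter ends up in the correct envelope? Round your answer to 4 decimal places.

This is the derangement probability: permutations of 5 with no fixed point.
D(5) = 5! · (1 − 1/1! + 1/2! − ··· + (−1)^5/5!) = 44.
P = 44/120 = 11/30 ≈ 0.3667.

0.3667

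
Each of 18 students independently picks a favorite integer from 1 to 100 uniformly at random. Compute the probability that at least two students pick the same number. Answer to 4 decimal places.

It's easier to compute the probability that all 18 are distinct.
P(all distinct) = 100/100 · 99/100 · ··· · 83/100 ≈ 0.1963.
So the probability of at least one match is 1 − 0.1963 = 0.8037.

0.8037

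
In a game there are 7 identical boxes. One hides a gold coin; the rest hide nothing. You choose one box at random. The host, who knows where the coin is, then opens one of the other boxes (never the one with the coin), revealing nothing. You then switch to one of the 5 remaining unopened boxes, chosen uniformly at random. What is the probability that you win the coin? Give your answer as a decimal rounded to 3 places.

0.171

Your original box holds the coin with probability 1/7, so the other 6 collectively hold it with probability 6/7.
The host can always find an empty box to open, so this doesn't change that 6/7; it is now spread over the 5 remaining unopened boxes.
P(win by switching) = (6/7) · (1/5) = 6/35 ≈ 0.171.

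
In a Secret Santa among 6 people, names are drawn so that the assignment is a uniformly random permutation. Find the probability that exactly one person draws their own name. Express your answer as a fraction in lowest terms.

11/30

Choose which one is fixed: C(6,1) = 6 ways.
The remaining 5 must have no fixed point: D(5) = 44.
P = 6·44/720 = 11/30.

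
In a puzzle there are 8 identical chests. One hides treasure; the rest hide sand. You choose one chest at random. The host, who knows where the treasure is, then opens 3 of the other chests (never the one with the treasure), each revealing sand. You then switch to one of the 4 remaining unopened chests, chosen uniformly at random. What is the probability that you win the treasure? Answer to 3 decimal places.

0.219

Your original chest holds the treasure with probability 1/8, so the other 7 collectively hold it with probability 7/8.
The host can always find 3 empty chests to open, so the reveals don't change that 7/8; it is now spread over the 4 remaining unopened chests.
P(win by switching) = (7/8) · (1/4) = 7/32 ≈ 0.219.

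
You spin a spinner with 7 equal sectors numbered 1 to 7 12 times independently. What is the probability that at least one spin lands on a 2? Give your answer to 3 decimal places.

0.843

P(no spin lands on a 2) = (6/7)^12 ≈ 0.157.
P(at least one) = 1 − 0.157 = 0.843.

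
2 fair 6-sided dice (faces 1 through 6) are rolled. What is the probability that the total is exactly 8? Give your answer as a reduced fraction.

5/36

There are 6^2 = 36 equally likely outcomes.
The number of ordered 2-tuples from {1,…,6} summing to 8 is 5.
P(sum = 8) = 5/36.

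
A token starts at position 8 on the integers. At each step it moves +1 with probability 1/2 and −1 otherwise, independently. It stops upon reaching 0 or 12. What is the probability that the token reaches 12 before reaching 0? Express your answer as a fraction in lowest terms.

2/3

With a fair step, P(i) = ½P(i−1) + ½P(i+1) with P(0)=0, P(12)=1 has the linear solution P(i) = i/12.
P(8) = 8/12 = 2/3.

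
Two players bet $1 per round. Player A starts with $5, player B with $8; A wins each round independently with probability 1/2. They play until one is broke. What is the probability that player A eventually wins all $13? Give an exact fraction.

5/13

With a fair step, P(i) = ½P(i−1) + ½P(i+1) with P(0)=0, P(13)=1 has the linear solution P(i) = i/13.
P(5) = 5/13.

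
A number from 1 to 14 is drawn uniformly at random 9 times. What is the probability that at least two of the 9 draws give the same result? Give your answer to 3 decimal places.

0.965

P(all 9 different) = 14/14 · 13/14 · ··· · 6/14 ≈ 0.035.
P(at least two equal) = 1 − 0.035 = 0.965.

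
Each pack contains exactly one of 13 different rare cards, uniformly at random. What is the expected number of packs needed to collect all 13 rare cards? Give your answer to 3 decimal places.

After i distinct types are collected, each trial gives a new one with probability (13−i)/13, so the expected wait for the next new type is 13/(13−i).
E = 13/13 + 13/12 + 13/11 + 13/10 + 13/9 + 13/8 + 13/7 + 13/6 + 13/5 + 13/4 + 13/3 + 13/2 + 13/1 = 1145993/27720 ≈ 41.342.

41.342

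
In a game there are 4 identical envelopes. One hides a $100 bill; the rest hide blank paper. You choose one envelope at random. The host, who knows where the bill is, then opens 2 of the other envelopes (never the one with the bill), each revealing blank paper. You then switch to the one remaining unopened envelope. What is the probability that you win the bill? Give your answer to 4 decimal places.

0.7500

Your original envelope holds the bill with probability 1/4, so the other 3 collectively hold it with probability 3/4.
The host can always find 2 empty envelopes to open, so the reveals don't change that 3/4; it is now spread over the 1 remaining unopened envelope.
P(win by switching) = (3/4) · (1/1) = 3/4 ≈ 0.7500.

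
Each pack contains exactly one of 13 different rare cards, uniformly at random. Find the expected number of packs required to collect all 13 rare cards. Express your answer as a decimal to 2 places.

41.34

After i distinct types are collected, each trial gives a new one with probability (13−i)/13, so the expected wait for the next new type is 13/(13−i).
E = 13/13 + 13/12 + 13/11 + 13/10 + 13/9 + 13/8 + 13/7 + 13/6 + 13/5 + 13/4 + 13/3 + 13/2 + 13/1 = 1145993/27720 ≈ 41.34.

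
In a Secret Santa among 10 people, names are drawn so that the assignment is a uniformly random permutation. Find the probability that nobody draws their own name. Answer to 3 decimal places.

This is the derangement probability: permutations of 10 with no fixed point.
D(10) = 10! · (1 − 1/1! + 1/2! − ··· + (−1)^10/10!) = 1334961.
P = 1334961/3628800 = 16481/44800 ≈ 0.368.

0.368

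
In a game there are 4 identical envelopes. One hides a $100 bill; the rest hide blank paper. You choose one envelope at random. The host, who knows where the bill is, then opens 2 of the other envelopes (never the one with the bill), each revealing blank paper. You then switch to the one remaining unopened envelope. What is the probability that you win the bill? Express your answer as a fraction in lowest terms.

3/4

Your original envelope holds the bill with probability 1/4, so the other 3 collectively hold it with probability 3/4.
The host can always find 2 empty envelopes to open, so the reveals don't change that 3/4; it is now spread over the 1 remaining unopened envelope.
P(win by switching) = (3/4) · (1/1) = 3/4.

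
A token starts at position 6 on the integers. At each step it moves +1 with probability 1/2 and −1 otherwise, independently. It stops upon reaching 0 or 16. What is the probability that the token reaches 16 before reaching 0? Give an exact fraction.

3/8

With a fair step, P(i) = ½P(i−1) + ½P(i+1) with P(0)=0, P(16)=1 has the linear solution P(i) = i/16.
P(6) = 6/16 = 3/8.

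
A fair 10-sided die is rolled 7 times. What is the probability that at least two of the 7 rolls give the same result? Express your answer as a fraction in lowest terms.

P(all 7 different) = 10/10 · 9/10 · ··· · 4/10 = 189/3125.
P(at least two equal) = 1 − 189/3125 = 2936/3125.

2936/3125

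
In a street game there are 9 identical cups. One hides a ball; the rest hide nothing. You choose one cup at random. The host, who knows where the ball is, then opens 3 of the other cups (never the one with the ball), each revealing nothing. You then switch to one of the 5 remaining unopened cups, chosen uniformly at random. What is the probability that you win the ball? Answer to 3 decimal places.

Your original cup holds the ball with probability 1/9, so the other 8 collectively hold it with probability 8/9.
The host can always find 3 empty cups to open, so the reveals don't change that 8/9; it is now spread over the 5 remaining unopened cups.
P(win by switching) = (8/9) · (1/5) = 8/45 ≈ 0.178.

0.178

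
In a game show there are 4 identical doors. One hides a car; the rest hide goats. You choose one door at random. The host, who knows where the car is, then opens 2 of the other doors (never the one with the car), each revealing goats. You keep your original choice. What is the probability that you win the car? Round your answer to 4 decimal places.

The host can always open 2 empty doors regardless of your choice, so the reveals give no information about your original door.
P(win by staying) = 1/4 ≈ 0.2500.

0.2500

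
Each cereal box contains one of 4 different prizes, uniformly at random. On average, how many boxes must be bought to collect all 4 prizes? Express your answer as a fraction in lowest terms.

After i distinct types are collected, each trial gives a new one with probability (4−i)/4, so the expected wait for the next new type is 4/(4−i).
E = 4/4 + 4/3 + 4/2 + 4/1 = 25/3.

25/3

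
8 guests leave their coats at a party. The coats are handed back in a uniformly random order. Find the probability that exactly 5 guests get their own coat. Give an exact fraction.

Choose which 5 of the 8 are fixed: C(8,5) = 56 ways.
The remaining 3 must have no fixed point: D(3) = 2.
P = 56·2/40320 = 1/360.

1/360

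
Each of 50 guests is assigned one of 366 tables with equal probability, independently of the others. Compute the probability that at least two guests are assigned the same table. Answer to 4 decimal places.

It's easier to compute the probability that all 50 are distinct.
P(all distinct) = 366/366 · 365/366 · ··· · 317/366 ≈ 0.0299.
So the probability of at least one match is 1 − 0.0299 = 0.9701.

0.9701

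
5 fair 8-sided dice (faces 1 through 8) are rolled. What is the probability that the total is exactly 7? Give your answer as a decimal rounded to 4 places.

There are 8^5 = 32768 equally likely outcomes.
The number of ordered 5-tuples from {1,…,8} summing to 7 is 15.
P(sum = 7) = 15/32768 ≈ 0.0005.

0.0005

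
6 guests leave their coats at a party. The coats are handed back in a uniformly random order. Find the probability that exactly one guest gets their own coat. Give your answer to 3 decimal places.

0.367

Choose which one is fixed: C(6,1) = 6 ways.
The remaining 5 must have no fixed point: D(5) = 44.
P = 6·44/720 = 11/30 ≈ 0.367.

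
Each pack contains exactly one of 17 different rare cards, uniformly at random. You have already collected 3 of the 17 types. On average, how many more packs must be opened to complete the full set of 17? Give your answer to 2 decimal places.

55.28

Starting from 3 distinct types, each trial gives a new one with probability (17−i)/17 when i types are held, so the wait for the next new type is 17/(17−i).
E = 17/14 + 17/13 + 17/12 + 17/11 + 17/10 + 17/9 + 17/8 + 17/7 + 17/6 + 17/5 + 17/4 + 17/3 + 17/2 + 17/1 = 19919461/360360 ≈ 55.28.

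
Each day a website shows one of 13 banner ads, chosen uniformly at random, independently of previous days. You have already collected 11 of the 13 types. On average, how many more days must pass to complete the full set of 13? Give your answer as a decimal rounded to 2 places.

19.50

Starting from 11 distinct types, each trial gives a new one with probability (13−i)/13 when i types are held, so the wait for the next new type is 13/(13−i).
E = 13/2 + 13/1 = 39/2 ≈ 19.50.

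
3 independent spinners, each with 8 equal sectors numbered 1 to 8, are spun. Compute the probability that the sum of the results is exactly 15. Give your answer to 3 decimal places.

There are 8^3 = 512 equally likely outcomes.
The number of ordered 3-tuples from {1,…,8} summing to 15 is 46.
P(sum = 15) = 46/512 = 23/256 ≈ 0.090.

0.090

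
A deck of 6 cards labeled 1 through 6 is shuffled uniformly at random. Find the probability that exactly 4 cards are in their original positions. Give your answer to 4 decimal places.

Choose which 4 of the 6 are fixed: C(6,4) = 15 ways.
The remaining 2 must have no fixed point: D(2) = 1.
P = 15·1/720 = 1/48 ≈ 0.0208.

0.0208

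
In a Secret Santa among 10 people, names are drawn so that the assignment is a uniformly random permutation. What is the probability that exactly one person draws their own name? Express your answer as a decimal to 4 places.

Choose which one is fixed: C(10,1) = 10 ways.
The remaining 9 must have no fixed point: D(9) = 133496.
P = 10·133496/3628800 = 16687/45360 ≈ 0.3679.

0.3679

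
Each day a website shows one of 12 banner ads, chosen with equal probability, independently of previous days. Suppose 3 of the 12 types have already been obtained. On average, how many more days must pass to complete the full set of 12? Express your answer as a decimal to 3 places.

Starting from 3 distinct types, each trial gives a new one with probability (12−i)/12 when i types are held, so the wait for the next new type is 12/(12−i).
E = 12/9 + 12/8 + 12/7 + 12/6 + 12/5 + 12/4 + 12/3 + 12/2 + 12/1 = 7129/210 ≈ 33.948.

33.948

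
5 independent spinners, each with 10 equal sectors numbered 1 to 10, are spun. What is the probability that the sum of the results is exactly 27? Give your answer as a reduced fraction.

There are 10^5 = 100000 equally likely outcomes.
The number of ordered 5-tuples from {1,…,10} summing to 27 is 6000.
P(sum = 27) = 6000/100000 = 3/50.

3/50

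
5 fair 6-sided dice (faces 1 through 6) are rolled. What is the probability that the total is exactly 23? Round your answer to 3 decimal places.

There are 6^5 = 7776 equally likely outcomes.
The number of ordered 5-tuples from {1,…,6} summing to 23 is 305.
P(sum = 23) = 305/7776 ≈ 0.039.

0.039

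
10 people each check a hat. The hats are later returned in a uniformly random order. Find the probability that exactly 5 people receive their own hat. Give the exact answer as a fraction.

Choose which 5 of the 10 are fixed: C(10,5) = 252 ways.
The remaining 5 must have no fixed point: D(5) = 44.
P = 252·44/3628800 = 11/3600.

11/3600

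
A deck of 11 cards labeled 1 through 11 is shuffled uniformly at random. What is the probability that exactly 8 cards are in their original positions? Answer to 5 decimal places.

Choose which 8 of the 11 are fixed: C(11,8) = 165 ways.
The remaining 3 must have no fixed point: D(3) = 2.
P = 165·2/39916800 = 1/120960 ≈ 0.00001.

0.00001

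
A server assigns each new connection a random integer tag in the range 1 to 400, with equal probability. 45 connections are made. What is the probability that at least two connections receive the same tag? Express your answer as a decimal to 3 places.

It's easier to compute the probability that all 45 are distinct.
P(all distinct) = 400/400 · 399/400 · ··· · 356/400 ≈ 0.076.
So the probability of at least one match is 1 − 0.076 = 0.924.

0.924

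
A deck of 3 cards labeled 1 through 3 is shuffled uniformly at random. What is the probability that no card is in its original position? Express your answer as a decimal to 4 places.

0.3333

This is the derangement probability: permutations of 3 with no fixed point.
D(3) = 3! · (1 − 1/1! + 1/2! − ··· + (−1)^3/3!) = 2.
P = 2/6 = 1/3 ≈ 0.3333.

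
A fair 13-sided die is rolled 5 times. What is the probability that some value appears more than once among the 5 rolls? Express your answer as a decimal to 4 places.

0.5840

P(all 5 different) = 13/13 · 12/13 · ··· · 9/13 ≈ 0.4160.
P(at least two equal) = 1 − 0.4160 = 0.5840.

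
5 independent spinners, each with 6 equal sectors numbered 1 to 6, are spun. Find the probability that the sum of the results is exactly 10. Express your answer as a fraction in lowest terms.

There are 6^5 = 7776 equally likely outcomes.
The number of ordered 5-tuples from {1,…,6} summing to 10 is 126.
P(sum = 10) = 126/7776 = 7/432.

7/432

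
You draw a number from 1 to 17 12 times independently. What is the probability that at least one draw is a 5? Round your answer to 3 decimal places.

P(no draw is a 5) = (16/17)^12 ≈ 0.483.
P(at least one) = 1 − 0.483 = 0.517.

0.517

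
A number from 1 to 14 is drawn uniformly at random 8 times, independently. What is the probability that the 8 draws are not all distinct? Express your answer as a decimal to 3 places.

0.918

P(all 8 different) = 14/14 · 13/14 · ··· · 7/14 ≈ 0.082.
P(at least two equal) = 1 − 0.082 = 0.918.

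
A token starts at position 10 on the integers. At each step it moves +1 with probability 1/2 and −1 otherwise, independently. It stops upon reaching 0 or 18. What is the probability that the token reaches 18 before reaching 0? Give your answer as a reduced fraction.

With a fair step, P(i) = ½P(i−1) + ½P(i+1) with P(0)=0, P(18)=1 has the linear solution P(i) = i/18.
P(10) = 10/18 = 5/9.

5/9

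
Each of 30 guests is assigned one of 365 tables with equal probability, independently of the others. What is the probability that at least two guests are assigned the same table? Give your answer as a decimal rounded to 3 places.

It's easier to compute the probability that all 30 are distinct.
P(all distinct) = 365/365 · 364/365 · ··· · 336/365 ≈ 0.294.
So the probability of at least one match is 1 − 0.294 = 0.706.

0.706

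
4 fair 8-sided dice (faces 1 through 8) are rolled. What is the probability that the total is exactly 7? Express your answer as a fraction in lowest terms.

5/1024

There are 8^4 = 4096 equally likely outcomes.
The number of ordered 4-tuples from {1,…,8} summing to 7 is 20.
P(sum = 7) = 20/4096 = 5/1024.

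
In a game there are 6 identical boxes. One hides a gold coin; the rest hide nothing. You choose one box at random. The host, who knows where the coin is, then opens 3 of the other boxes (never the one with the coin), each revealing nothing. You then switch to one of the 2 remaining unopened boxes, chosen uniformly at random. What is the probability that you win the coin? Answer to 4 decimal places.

0.4167

Your original box holds the coin with probability 1/6, so the other 5 collectively hold it with probability 5/6.
The host can always find 3 empty boxes to open, so the reveals don't change that 5/6; it is now spread over the 2 remaining unopened boxes.
P(win by switching) = (5/6) · (1/2) = 5/12 ≈ 0.4167.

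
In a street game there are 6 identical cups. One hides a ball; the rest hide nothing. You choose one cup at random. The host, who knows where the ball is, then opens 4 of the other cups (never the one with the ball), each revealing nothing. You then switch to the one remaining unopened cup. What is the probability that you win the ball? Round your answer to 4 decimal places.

Your original cup holds the ball with probability 1/6, so the other 5 collectively hold it with probability 5/6.
The host can always find 4 empty cups to open, so the reveals don't change that 5/6; it is now spread over the 1 remaining unopened cup.
P(win by switching) = (5/6) · (1/1) = 5/6 ≈ 0.8333.

0.8333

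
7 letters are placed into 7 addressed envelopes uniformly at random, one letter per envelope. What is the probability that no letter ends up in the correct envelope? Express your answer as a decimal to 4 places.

This is the derangement probability: permutations of 7 with no fixed point.
D(7) = 7! · (1 − 1/1! + 1/2! − ··· + (−1)^7/7!) = 1854.
P = 1854/5040 = 103/280 ≈ 0.3679.

0.3679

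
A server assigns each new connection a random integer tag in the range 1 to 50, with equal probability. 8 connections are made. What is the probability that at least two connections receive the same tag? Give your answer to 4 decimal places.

It's easier to compute the probability that all 8 are distinct.
P(all distinct) = 50/50 · 49/50 · ··· · 43/50 ≈ 0.5542.
So the probability of at least one match is 1 − 0.5542 = 0.4458.

0.4458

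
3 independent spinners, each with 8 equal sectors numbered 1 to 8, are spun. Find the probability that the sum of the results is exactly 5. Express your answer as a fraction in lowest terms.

There are 8^3 = 512 equally likely outcomes.
The number of ordered 3-tuples from {1,…,8} summing to 5 is 6.
P(sum = 5) = 6/512 = 3/256.

3/256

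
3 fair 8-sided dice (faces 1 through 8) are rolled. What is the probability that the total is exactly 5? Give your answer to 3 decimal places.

0.012

There are 8^3 = 512 equally likely outcomes.
The number of ordered 3-tuples from {1,…,8} summing to 5 is 6.
P(sum = 5) = 6/512 = 3/256 ≈ 0.012.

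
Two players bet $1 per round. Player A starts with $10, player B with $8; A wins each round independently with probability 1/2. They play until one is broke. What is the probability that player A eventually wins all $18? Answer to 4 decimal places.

0.5556

With a fair step, P(i) = ½P(i−1) + ½P(i+1) with P(0)=0, P(18)=1 has the linear solution P(i) = i/18.
P(10) = 10/18 = 5/9 ≈ 0.5556.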